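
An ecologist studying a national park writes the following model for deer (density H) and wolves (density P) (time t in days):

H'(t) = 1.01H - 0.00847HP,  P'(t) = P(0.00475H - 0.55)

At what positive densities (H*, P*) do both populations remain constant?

H* ≈ 116, P* ≈ 119

Set dP/dt = 0 with P > 0: 0.00475H - 0.55 = 0, so H* = 0.55/0.00475 = 116.
Set dH/dt = 0 with H > 0: 1.01 - 0.00847P = 0, so P* = 1.01/0.00847 = 119.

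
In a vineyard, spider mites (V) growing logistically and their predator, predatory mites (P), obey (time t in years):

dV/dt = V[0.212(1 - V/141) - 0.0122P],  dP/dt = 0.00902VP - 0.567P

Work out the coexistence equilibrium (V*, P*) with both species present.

From dP/dt = 0 with P > 0: 0.00902V* = 0.567, so V* = 62.9.
Substitute into dV/dt = 0: 0.212(1 - 62.9/141) = 0.0122P*.
The bracket is 0.554, giving P* = 0.117/0.0122 = 9.63.

V* ≈ 62.9, P* ≈ 9.63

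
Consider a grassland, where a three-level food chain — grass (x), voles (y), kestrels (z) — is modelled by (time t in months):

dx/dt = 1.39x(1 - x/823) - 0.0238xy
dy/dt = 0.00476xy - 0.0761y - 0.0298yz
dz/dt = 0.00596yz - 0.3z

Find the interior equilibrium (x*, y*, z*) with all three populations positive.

From dz/dt = 0: 0.00596y* = 0.3, so y* = 50.3.
From dx/dt = 0: 1.39(1 - x*/823) = 0.0238·50.3, giving x* = 823·(1 - 0.862) = 114.
From dy/dt = 0: 0.00476·114 - 0.0761 = 0.0298z*, so z* = 0.465/0.0298 = 15.6.

x* ≈ 114, y* ≈ 50.3, z* ≈ 15.6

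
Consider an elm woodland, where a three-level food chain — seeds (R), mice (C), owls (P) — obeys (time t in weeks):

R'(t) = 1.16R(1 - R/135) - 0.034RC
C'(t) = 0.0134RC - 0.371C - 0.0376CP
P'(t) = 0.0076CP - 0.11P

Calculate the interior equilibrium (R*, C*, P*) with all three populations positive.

From dP/dt = 0: 0.0076C* = 0.11, so C* = 14.5.
From dR/dt = 0: 1.16(1 - R*/135) = 0.034·14.5, giving R* = 135·(1 - 0.424) = 77.7.
From dC/dt = 0: 0.0134·77.7 - 0.371 = 0.0376P*, so P* = 0.671/0.0376 = 17.8.

R* ≈ 77.7, C* ≈ 14.5, P* ≈ 17.8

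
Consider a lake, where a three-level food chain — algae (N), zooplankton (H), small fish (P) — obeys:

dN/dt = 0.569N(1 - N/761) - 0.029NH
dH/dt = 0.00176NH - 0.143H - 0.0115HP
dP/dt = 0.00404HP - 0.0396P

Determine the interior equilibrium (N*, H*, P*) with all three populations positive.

From dP/dt = 0: 0.00404H* = 0.0396, so H* = 9.8.
From dN/dt = 0: 0.569(1 - N*/761) = 0.029·9.8, giving N* = 761·(1 - 0.5) = 381.
From dH/dt = 0: 0.00176·381 - 0.143 = 0.0115P*, so P* = 0.527/0.0115 = 45.8.

N* ≈ 381, H* ≈ 9.8, P* ≈ 45.8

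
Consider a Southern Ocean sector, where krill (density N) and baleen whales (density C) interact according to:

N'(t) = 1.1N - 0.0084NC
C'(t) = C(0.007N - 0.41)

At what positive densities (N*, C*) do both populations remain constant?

Set dC/dt = 0 with C > 0: 0.007N - 0.41 = 0, so N* = 0.41/0.007 = 58.6.
Set dN/dt = 0 with N > 0: 1.1 - 0.0084C = 0, so C* = 1.1/0.0084 = 131.

N* ≈ 58.6, C* ≈ 131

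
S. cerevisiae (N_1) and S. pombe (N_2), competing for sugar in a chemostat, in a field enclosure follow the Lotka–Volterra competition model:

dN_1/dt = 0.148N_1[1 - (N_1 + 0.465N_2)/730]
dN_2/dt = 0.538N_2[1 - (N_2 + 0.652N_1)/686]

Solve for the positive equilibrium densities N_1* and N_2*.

N_1* ≈ 590, N_2* ≈ 301

Setting both brackets to zero gives the nullclines N_1 + 0.465N_2 = 730 and 0.652N_1 + N_2 = 686.
Substituting N_2 = 686 - 0.652N_1 into the first: N_1(1 - 0.465·0.652) = 730 - 0.465·686.
So N_1* = 411/0.697 = 590, and then N_2* = 686 - 0.652·590 = 301.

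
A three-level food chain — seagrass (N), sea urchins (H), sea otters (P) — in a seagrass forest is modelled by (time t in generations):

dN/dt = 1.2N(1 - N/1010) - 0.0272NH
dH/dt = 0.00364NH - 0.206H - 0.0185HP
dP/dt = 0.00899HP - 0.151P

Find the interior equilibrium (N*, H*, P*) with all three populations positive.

N* ≈ 625, H* ≈ 16.8, P* ≈ 112

From dP/dt = 0: 0.00899H* = 0.151, so H* = 16.8.
From dN/dt = 0: 1.2(1 - N*/1010) = 0.0272·16.8, giving N* = 1010·(1 - 0.381) = 625.
From dH/dt = 0: 0.00364·625 - 0.206 = 0.0185P*, so P* = 2.07/0.0185 = 112.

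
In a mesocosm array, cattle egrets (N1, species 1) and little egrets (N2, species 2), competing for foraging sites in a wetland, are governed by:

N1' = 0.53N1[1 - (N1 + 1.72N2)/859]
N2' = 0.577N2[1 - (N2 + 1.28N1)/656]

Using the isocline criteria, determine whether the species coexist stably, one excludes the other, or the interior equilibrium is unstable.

Compare the nullcline intercepts: K1/α12 = 859/1.72 = 499 < K2 = 656; K2/α21 = 656/1.28 = 512 < K1 = 859.
Since both are reversed, neither can invade when rare; the interior point is a saddle.

unstable coexistence (outcome depends on initial conditions)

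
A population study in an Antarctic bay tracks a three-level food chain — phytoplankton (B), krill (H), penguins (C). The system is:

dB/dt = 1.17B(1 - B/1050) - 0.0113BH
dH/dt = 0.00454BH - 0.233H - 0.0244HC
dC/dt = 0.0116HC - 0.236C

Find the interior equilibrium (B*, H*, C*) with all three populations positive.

B* ≈ 844, H* ≈ 20.3, C* ≈ 147

From dC/dt = 0: 0.0116H* = 0.236, so H* = 20.3.
From dB/dt = 0: 1.17(1 - B*/1050) = 0.0113·20.3, giving B* = 1050·(1 - 0.196) = 844.
From dH/dt = 0: 0.00454·844 - 0.233 = 0.0244C*, so C* = 3.6/0.0244 = 147.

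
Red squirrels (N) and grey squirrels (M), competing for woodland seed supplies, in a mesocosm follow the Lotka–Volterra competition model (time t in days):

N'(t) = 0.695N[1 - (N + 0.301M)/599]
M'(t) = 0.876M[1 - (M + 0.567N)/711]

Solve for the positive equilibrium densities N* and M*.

N* ≈ 464, M* ≈ 448

Setting both brackets to zero gives the nullclines N + 0.301M = 599 and 0.567N + M = 711.
Substituting M = 711 - 0.567N into the first: N(1 - 0.301·0.567) = 599 - 0.301·711.
So N* = 385/0.829 = 464, and then M* = 711 - 0.567·464 = 448.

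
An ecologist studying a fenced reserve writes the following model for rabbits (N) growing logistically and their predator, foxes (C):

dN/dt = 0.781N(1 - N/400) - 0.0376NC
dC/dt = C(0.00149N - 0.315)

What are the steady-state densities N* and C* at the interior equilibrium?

From dC/dt = 0 with C > 0: 0.00149N* = 0.315, so N* = 211.
Substitute into dN/dt = 0: 0.781(1 - 211/400) = 0.0376C*.
The bracket is 0.471, giving C* = 0.368/0.0376 = 9.79.

N* ≈ 211, C* ≈ 9.79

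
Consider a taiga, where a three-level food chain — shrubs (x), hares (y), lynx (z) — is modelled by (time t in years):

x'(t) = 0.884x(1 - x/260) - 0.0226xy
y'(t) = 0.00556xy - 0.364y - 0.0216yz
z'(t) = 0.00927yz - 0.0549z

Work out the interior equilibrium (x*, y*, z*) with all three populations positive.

From dz/dt = 0: 0.00927y* = 0.0549, so y* = 5.92.
From dx/dt = 0: 0.884(1 - x*/260) = 0.0226·5.92, giving x* = 260·(1 - 0.151) = 221.
From dy/dt = 0: 0.00556·221 - 0.364 = 0.0216z*, so z* = 0.863/0.0216 = 39.9.

x* ≈ 221, y* ≈ 5.92, z* ≈ 39.9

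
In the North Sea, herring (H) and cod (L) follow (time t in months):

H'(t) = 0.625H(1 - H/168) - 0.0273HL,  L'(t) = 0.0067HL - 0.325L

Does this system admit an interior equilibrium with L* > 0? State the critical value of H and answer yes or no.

Threshold H = 48.5; K > 48.5, so yes, the predator persists.

The predator equation gives dL/dt > 0 only when H > 0.325/0.0067 = 48.5.
Without the predator, H → K = 168. Since 168 > 48.5, the predator can invade and persist.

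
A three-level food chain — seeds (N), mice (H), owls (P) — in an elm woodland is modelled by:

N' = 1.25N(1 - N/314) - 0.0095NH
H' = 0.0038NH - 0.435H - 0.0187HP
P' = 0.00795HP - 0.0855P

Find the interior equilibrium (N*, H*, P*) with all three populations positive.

From dP/dt = 0: 0.00795H* = 0.0855, so H* = 10.8.
From dN/dt = 0: 1.25(1 - N*/314) = 0.0095·10.8, giving N* = 314·(1 - 0.0817) = 288.
From dH/dt = 0: 0.0038·288 - 0.435 = 0.0187P*, so P* = 0.661/0.0187 = 35.3.

N* ≈ 288, H* ≈ 10.8, P* ≈ 35.3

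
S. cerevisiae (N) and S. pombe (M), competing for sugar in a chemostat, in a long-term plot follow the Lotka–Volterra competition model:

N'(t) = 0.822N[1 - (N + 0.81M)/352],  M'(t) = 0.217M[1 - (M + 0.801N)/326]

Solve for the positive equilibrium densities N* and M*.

N* ≈ 250, M* ≈ 125

Setting both brackets to zero gives the nullclines N + 0.81M = 352 and 0.801N + M = 326.
Substituting M = 326 - 0.801N into the first: N(1 - 0.81·0.801) = 352 - 0.81·326.
So N* = 87.9/0.351 = 250, and then M* = 326 - 0.801·250 = 125.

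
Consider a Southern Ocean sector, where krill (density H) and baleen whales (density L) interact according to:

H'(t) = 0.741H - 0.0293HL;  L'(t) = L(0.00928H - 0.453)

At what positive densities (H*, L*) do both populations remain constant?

H* ≈ 48.8, L* ≈ 25.3

Set dL/dt = 0 with L > 0: 0.00928H - 0.453 = 0, so H* = 0.453/0.00928 = 48.8.
Set dH/dt = 0 with H > 0: 0.741 - 0.0293L = 0, so L* = 0.741/0.0293 = 25.3.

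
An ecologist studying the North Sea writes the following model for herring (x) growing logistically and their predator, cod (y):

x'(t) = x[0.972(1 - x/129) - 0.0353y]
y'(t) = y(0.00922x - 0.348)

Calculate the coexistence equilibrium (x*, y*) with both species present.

From dy/dt = 0 with y > 0: 0.00922x* = 0.348, so x* = 37.7.
Substitute into dx/dt = 0: 0.972(1 - 37.7/129) = 0.0353y*.
The bracket is 0.707, giving y* = 0.688/0.0353 = 19.5.

x* ≈ 37.7, y* ≈ 19.5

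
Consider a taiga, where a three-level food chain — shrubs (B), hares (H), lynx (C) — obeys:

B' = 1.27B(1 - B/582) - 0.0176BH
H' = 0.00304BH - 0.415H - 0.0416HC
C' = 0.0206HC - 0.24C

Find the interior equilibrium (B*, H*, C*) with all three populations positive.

B* ≈ 488, H* ≈ 11.7, C* ≈ 25.7

From dC/dt = 0: 0.0206H* = 0.24, so H* = 11.7.
From dB/dt = 0: 1.27(1 - B*/582) = 0.0176·11.7, giving B* = 582·(1 - 0.161) = 488.
From dH/dt = 0: 0.00304·488 - 0.415 = 0.0416C*, so C* = 1.07/0.0416 = 25.7.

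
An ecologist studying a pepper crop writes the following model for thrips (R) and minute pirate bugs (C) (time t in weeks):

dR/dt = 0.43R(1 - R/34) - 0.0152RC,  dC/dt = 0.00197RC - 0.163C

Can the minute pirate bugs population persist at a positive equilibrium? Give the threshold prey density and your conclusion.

Threshold R = 82.7; K < 82.7, so no, the predator goes extinct.

The predator equation gives dC/dt > 0 only when R > 0.163/0.00197 = 82.7.
Without the predator, R → K = 34. Since 34 < 82.7, the predator cannot invade.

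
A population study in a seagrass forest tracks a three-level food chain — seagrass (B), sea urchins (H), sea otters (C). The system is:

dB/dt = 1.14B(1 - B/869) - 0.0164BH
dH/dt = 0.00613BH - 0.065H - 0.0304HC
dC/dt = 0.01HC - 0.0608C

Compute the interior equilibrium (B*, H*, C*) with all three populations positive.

B* ≈ 793, H* ≈ 6.08, C* ≈ 158

From dC/dt = 0: 0.01H* = 0.0608, so H* = 6.08.
From dB/dt = 0: 1.14(1 - B*/869) = 0.0164·6.08, giving B* = 869·(1 - 0.0875) = 793.
From dH/dt = 0: 0.00613·793 - 0.065 = 0.0304C*, so C* = 4.8/0.0304 = 158.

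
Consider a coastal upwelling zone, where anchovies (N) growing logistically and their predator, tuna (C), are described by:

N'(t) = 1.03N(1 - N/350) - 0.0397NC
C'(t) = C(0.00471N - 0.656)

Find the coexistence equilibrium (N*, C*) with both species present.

From dC/dt = 0 with C > 0: 0.00471N* = 0.656, so N* = 139.
Substitute into dN/dt = 0: 1.03(1 - 139/350) = 0.0397C*.
The bracket is 0.602, giving C* = 0.62/0.0397 = 15.6.

N* ≈ 139, C* ≈ 15.6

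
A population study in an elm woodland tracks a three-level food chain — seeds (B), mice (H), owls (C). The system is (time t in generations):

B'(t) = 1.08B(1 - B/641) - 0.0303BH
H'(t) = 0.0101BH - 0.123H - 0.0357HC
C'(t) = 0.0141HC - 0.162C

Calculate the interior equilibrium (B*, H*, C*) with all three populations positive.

From dC/dt = 0: 0.0141H* = 0.162, so H* = 11.5.
From dB/dt = 0: 1.08(1 - B*/641) = 0.0303·11.5, giving B* = 641·(1 - 0.322) = 434.
From dH/dt = 0: 0.0101·434 - 0.123 = 0.0357C*, so C* = 4.26/0.0357 = 119.

B* ≈ 434, H* ≈ 11.5, C* ≈ 119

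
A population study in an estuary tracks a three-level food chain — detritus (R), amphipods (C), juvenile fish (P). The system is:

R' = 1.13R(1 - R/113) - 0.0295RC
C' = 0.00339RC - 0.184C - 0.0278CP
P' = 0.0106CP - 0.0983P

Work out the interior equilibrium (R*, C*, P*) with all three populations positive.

R* ≈ 85.6, C* ≈ 9.27, P* ≈ 3.82

From dP/dt = 0: 0.0106C* = 0.0983, so C* = 9.27.
From dR/dt = 0: 1.13(1 - R*/113) = 0.0295·9.27, giving R* = 113·(1 - 0.242) = 85.6.
From dC/dt = 0: 0.00339·85.6 - 0.184 = 0.0278P*, so P* = 0.106/0.0278 = 3.82.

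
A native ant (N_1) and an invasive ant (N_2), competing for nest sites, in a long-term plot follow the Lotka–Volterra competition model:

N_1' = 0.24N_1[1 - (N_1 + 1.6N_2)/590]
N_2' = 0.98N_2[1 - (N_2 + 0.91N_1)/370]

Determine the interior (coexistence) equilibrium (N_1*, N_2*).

Setting both brackets to zero gives the nullclines N_1 + 1.6N_2 = 590 and 0.91N_1 + N_2 = 370.
Substituting N_2 = 370 - 0.91N_1 into the first: N_1(1 - 1.6·0.91) = 590 - 1.6·370.
So N_1* = -2/-0.456 = 4.39, and then N_2* = 370 - 0.91·4.39 = 366.

N_1* ≈ 4.39, N_2* ≈ 366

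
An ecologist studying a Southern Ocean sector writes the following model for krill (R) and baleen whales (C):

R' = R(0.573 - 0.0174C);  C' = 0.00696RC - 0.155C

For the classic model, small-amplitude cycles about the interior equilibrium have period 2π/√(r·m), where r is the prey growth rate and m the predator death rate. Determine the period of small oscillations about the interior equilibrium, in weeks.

T ≈ 21.1 weeks

Here r = 0.573 and m = 0.155, so r·m = 0.0888.
ω = √0.0888 = 0.298 per week, hence T = 2π/ω ≈ 21.1 weeks.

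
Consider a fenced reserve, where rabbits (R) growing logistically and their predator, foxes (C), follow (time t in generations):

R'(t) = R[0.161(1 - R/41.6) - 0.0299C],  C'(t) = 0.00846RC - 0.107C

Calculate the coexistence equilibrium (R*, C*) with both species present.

From dC/dt = 0 with C > 0: 0.00846R* = 0.107, so R* = 12.6.
Substitute into dR/dt = 0: 0.161(1 - 12.6/41.6) = 0.0299C*.
The bracket is 0.696, giving C* = 0.112/0.0299 = 3.75.

R* ≈ 12.6, C* ≈ 3.75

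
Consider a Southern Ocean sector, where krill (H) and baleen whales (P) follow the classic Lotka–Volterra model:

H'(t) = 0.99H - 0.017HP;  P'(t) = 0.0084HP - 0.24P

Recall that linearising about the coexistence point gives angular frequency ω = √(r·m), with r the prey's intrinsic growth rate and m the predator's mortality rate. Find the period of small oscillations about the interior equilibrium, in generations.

T ≈ 12.9 generations

Here r = 0.99 and m = 0.24, so r·m = 0.238.
ω = √0.238 = 0.487 per generation, hence T = 2π/ω ≈ 12.9 generations.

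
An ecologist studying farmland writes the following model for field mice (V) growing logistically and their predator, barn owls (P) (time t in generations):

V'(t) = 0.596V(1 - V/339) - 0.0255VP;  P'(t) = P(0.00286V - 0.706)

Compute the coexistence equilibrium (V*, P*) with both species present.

V* ≈ 247, P* ≈ 6.35

From dP/dt = 0 with P > 0: 0.00286V* = 0.706, so V* = 247.
Substitute into dV/dt = 0: 0.596(1 - 247/339) = 0.0255P*.
The bracket is 0.272, giving P* = 0.162/0.0255 = 6.35.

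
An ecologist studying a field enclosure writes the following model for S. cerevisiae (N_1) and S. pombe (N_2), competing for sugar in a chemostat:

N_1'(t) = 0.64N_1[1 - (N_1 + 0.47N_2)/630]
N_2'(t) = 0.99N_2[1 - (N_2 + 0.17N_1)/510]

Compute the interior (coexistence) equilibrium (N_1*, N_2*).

N_1* ≈ 424, N_2* ≈ 438

Setting both brackets to zero gives the nullclines N_1 + 0.47N_2 = 630 and 0.17N_1 + N_2 = 510.
Substituting N_2 = 510 - 0.17N_1 into the first: N_1(1 - 0.47·0.17) = 630 - 0.47·510.
So N_1* = 390/0.92 = 424, and then N_2* = 510 - 0.17·424 = 438.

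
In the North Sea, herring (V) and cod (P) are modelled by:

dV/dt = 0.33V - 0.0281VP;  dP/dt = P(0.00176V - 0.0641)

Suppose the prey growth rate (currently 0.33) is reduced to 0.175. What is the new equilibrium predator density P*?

At the interior fixed point, setting dV/dt = 0 with V > 0 fixes P* = (prey growth rate)/(VP coefficient) — independent of the other coefficients.
With the change, P* = 0.175/0.0281 = 6.23; it falls from 11.7.

P* ≈ 6.23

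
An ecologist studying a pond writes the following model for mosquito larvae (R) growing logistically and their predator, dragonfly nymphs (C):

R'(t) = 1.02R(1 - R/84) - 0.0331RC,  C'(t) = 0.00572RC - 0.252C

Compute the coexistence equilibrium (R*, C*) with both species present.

R* ≈ 44.1, C* ≈ 14.7

From dC/dt = 0 with C > 0: 0.00572R* = 0.252, so R* = 44.1.
Substitute into dR/dt = 0: 1.02(1 - 44.1/84) = 0.0331C*.
The bracket is 0.476, giving C* = 0.485/0.0331 = 14.7.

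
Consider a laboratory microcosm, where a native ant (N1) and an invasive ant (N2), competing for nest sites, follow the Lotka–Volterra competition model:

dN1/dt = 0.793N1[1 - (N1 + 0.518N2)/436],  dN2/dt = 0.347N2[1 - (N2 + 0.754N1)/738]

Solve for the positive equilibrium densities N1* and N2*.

N1* ≈ 88.1, N2* ≈ 672

Setting both brackets to zero gives the nullclines N1 + 0.518N2 = 436 and 0.754N1 + N2 = 738.
Substituting N2 = 738 - 0.754N1 into the first: N1(1 - 0.518·0.754) = 436 - 0.518·738.
So N1* = 53.7/0.609 = 88.1, and then N2* = 738 - 0.754·88.1 = 672.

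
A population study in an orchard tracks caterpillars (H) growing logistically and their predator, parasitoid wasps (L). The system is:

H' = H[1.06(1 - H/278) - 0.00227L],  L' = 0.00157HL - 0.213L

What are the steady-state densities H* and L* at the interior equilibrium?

From dL/dt = 0 with L > 0: 0.00157H* = 0.213, so H* = 136.
Substitute into dH/dt = 0: 1.06(1 - 136/278) = 0.00227L*.
The bracket is 0.512, giving L* = 0.543/0.00227 = 239.

H* ≈ 136, L* ≈ 239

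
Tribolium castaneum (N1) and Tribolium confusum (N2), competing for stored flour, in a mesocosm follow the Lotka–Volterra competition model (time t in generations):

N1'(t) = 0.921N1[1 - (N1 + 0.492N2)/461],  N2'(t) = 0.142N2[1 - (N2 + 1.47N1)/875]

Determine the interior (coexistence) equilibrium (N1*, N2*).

Setting both brackets to zero gives the nullclines N1 + 0.492N2 = 461 and 1.47N1 + N2 = 875.
Substituting N2 = 875 - 1.47N1 into the first: N1(1 - 0.492·1.47) = 461 - 0.492·875.
So N1* = 30.5/0.277 = 110, and then N2* = 875 - 1.47·110 = 713.

N1* ≈ 110, N2* ≈ 713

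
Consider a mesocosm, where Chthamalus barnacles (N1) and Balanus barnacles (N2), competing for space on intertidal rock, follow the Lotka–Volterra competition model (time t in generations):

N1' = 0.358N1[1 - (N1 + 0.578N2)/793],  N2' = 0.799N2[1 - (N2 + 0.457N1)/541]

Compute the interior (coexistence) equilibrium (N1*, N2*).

Setting both brackets to zero gives the nullclines N1 + 0.578N2 = 793 and 0.457N1 + N2 = 541.
Substituting N2 = 541 - 0.457N1 into the first: N1(1 - 0.578·0.457) = 793 - 0.578·541.
So N1* = 480/0.736 = 653, and then N2* = 541 - 0.457·653 = 243.

N1* ≈ 653, N2* ≈ 243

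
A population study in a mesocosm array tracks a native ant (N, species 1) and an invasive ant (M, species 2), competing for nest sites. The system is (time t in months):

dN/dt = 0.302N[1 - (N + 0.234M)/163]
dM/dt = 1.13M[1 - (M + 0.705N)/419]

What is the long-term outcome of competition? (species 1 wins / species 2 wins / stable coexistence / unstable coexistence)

Compare the nullcline intercepts: K1/α12 = 163/0.234 = 697 > K2 = 419; K2/α21 = 419/0.705 = 594 > K1 = 163.
Since both inequalities hold, each species can invade when rare, so the interior equilibrium is stable.

stable coexistence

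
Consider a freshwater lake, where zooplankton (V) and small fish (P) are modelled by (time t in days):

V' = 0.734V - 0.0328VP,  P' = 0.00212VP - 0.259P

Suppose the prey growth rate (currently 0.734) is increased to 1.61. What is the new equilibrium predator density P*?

P* ≈ 49.1

At the interior fixed point, setting dV/dt = 0 with V > 0 fixes P* = (prey growth rate)/(VP coefficient) — independent of the other coefficients.
With the change, P* = 1.61/0.0328 = 49.1; it rises from 22.4.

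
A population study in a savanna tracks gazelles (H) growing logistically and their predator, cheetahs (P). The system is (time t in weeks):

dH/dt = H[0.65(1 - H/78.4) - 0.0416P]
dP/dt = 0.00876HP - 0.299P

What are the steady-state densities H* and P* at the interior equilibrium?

H* ≈ 34.1, P* ≈ 8.82

From dP/dt = 0 with P > 0: 0.00876H* = 0.299, so H* = 34.1.
Substitute into dH/dt = 0: 0.65(1 - 34.1/78.4) = 0.0416P*.
The bracket is 0.565, giving P* = 0.367/0.0416 = 8.82.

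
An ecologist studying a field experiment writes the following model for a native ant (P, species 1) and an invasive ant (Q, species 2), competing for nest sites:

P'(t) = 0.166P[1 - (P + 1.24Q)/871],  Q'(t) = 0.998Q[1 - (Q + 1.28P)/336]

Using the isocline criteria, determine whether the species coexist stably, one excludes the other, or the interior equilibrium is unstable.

Compare the nullcline intercepts: K1/α12 = 871/1.24 = 702 > K2 = 336; K2/α21 = 336/1.28 = 262 < K1 = 871.
Since the inequalities point opposite ways, species 1 can invade but species 2 cannot.

species 1 excludes species 2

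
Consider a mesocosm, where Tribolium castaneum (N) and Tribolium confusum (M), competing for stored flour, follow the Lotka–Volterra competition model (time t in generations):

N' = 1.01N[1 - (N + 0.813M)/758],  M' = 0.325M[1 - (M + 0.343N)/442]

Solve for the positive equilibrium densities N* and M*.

Setting both brackets to zero gives the nullclines N + 0.813M = 758 and 0.343N + M = 442.
Substituting M = 442 - 0.343N into the first: N(1 - 0.813·0.343) = 758 - 0.813·442.
So N* = 399/0.721 = 553, and then M* = 442 - 0.343·553 = 252.

N* ≈ 553, M* ≈ 252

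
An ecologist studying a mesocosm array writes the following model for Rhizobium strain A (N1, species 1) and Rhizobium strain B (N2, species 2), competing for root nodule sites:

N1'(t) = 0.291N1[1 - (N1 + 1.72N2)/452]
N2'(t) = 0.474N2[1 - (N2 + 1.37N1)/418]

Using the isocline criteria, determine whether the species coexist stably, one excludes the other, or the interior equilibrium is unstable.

unstable coexistence (outcome depends on initial conditions)

Compare the nullcline intercepts: K1/α12 = 452/1.72 = 263 < K2 = 418; K2/α21 = 418/1.37 = 305 < K1 = 452.
Since both are reversed, neither can invade when rare; the interior point is a saddle.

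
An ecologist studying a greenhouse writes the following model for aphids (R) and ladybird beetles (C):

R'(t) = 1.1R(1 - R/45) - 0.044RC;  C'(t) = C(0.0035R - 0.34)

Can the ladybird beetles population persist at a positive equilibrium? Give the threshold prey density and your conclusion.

The predator equation gives dC/dt > 0 only when R > 0.34/0.0035 = 97.1.
Without the predator, R → K = 45. Since 45 < 97.1, the predator cannot invade.

Threshold R = 97.1; K < 97.1, so no, the predator goes extinct.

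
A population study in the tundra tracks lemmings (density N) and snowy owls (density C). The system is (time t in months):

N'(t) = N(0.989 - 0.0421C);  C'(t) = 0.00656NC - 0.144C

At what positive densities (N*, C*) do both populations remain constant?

N* ≈ 22, C* ≈ 23.5

Set dC/dt = 0 with C > 0: 0.00656N - 0.144 = 0, so N* = 0.144/0.00656 = 22.
Set dN/dt = 0 with N > 0: 0.989 - 0.0421C = 0, so C* = 0.989/0.0421 = 23.5.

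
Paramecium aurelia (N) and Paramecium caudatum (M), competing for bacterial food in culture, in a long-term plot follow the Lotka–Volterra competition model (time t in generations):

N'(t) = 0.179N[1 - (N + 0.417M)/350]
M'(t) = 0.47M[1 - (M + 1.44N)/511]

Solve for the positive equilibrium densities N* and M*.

N* ≈ 343, M* ≈ 17.5

Setting both brackets to zero gives the nullclines N + 0.417M = 350 and 1.44N + M = 511.
Substituting M = 511 - 1.44N into the first: N(1 - 0.417·1.44) = 350 - 0.417·511.
So N* = 137/0.4 = 343, and then M* = 511 - 1.44·343 = 17.5.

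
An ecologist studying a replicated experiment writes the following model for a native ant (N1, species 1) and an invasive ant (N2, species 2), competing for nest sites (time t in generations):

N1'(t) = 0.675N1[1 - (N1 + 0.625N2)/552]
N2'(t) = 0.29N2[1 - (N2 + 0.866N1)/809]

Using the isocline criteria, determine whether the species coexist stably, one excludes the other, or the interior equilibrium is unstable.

Compare the nullcline intercepts: K1/α12 = 552/0.625 = 883 > K2 = 809; K2/α21 = 809/0.866 = 934 > K1 = 552.
Since both inequalities hold, each species can invade when rare, so the interior equilibrium is stable.

stable coexistence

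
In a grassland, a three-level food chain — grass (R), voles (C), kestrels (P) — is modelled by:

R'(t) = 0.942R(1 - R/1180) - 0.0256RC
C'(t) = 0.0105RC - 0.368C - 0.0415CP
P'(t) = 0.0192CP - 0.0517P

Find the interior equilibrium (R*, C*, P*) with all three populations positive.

R* ≈ 1090, C* ≈ 2.69, P* ≈ 268

From dP/dt = 0: 0.0192C* = 0.0517, so C* = 2.69.
From dR/dt = 0: 0.942(1 - R*/1180) = 0.0256·2.69, giving R* = 1180·(1 - 0.0732) = 1090.
From dC/dt = 0: 0.0105·1090 - 0.368 = 0.0415P*, so P* = 11.1/0.0415 = 268.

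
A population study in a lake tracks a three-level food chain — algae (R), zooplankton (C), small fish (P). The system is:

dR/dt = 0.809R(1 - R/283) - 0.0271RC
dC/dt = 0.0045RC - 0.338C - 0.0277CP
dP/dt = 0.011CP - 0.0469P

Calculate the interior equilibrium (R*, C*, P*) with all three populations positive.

From dP/dt = 0: 0.011C* = 0.0469, so C* = 4.26.
From dR/dt = 0: 0.809(1 - R*/283) = 0.0271·4.26, giving R* = 283·(1 - 0.143) = 243.
From dC/dt = 0: 0.0045·243 - 0.338 = 0.0277P*, so P* = 0.754/0.0277 = 27.2.

R* ≈ 243, C* ≈ 4.26, P* ≈ 27.2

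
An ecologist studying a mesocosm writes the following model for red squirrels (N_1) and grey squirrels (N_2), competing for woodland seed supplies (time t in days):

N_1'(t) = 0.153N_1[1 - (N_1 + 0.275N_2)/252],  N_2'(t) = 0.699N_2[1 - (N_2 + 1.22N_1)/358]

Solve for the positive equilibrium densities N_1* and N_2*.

N_1* ≈ 231, N_2* ≈ 76.1

Setting both brackets to zero gives the nullclines N_1 + 0.275N_2 = 252 and 1.22N_1 + N_2 = 358.
Substituting N_2 = 358 - 1.22N_1 into the first: N_1(1 - 0.275·1.22) = 252 - 0.275·358.
So N_1* = 154/0.664 = 231, and then N_2* = 358 - 1.22·231 = 76.1.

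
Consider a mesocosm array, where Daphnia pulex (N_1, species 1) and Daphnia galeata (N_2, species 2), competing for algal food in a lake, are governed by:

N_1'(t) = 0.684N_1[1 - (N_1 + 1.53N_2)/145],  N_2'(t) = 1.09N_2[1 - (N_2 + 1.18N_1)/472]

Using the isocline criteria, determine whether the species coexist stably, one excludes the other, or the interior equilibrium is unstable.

Compare the nullcline intercepts: K1/α12 = 145/1.53 = 94.8 < K2 = 472; K2/α21 = 472/1.18 = 400 > K1 = 145.
Since the inequalities point opposite ways, species 2 can invade but species 1 cannot.

species 2 excludes species 1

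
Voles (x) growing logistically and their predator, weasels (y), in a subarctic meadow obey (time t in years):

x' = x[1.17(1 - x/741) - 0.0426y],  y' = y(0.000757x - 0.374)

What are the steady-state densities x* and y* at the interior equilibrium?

x* ≈ 494, y* ≈ 9.15

From dy/dt = 0 with y > 0: 0.000757x* = 0.374, so x* = 494.
Substitute into dx/dt = 0: 1.17(1 - 494/741) = 0.0426y*.
The bracket is 0.333, giving y* = 0.39/0.0426 = 9.15.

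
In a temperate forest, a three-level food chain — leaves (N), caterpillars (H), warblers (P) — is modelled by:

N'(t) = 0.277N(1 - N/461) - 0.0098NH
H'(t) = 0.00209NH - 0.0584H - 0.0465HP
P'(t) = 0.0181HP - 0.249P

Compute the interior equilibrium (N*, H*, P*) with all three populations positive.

N* ≈ 237, H* ≈ 13.8, P* ≈ 9.38

From dP/dt = 0: 0.0181H* = 0.249, so H* = 13.8.
From dN/dt = 0: 0.277(1 - N*/461) = 0.0098·13.8, giving N* = 461·(1 - 0.487) = 237.
From dH/dt = 0: 0.00209·237 - 0.0584 = 0.0465P*, so P* = 0.436/0.0465 = 9.38.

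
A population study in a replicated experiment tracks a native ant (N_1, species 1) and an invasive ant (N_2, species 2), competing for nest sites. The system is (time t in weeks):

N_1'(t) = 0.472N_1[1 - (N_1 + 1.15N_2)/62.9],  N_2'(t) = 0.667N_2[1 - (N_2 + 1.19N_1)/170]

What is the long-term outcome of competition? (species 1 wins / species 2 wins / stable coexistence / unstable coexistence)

Compare the nullcline intercepts: K1/α12 = 62.9/1.15 = 54.7 < K2 = 170; K2/α21 = 170/1.19 = 143 > K1 = 62.9.
Since the inequalities point opposite ways, species 2 can invade but species 1 cannot.

species 2 excludes species 1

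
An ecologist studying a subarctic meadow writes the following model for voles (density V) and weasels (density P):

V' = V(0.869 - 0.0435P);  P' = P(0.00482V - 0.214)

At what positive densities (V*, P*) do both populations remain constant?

V* ≈ 44.4, P* ≈ 20

Set dP/dt = 0 with P > 0: 0.00482V - 0.214 = 0, so V* = 0.214/0.00482 = 44.4.
Set dV/dt = 0 with V > 0: 0.869 - 0.0435P = 0, so P* = 0.869/0.0435 = 20.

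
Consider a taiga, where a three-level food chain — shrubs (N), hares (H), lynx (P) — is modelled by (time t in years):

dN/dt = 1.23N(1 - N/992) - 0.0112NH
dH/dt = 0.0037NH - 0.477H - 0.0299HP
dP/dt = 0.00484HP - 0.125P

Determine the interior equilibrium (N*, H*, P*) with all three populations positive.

From dP/dt = 0: 0.00484H* = 0.125, so H* = 25.8.
From dN/dt = 0: 1.23(1 - N*/992) = 0.0112·25.8, giving N* = 992·(1 - 0.235) = 759.
From dH/dt = 0: 0.0037·759 - 0.477 = 0.0299P*, so P* = 2.33/0.0299 = 77.9.

N* ≈ 759, H* ≈ 25.8, P* ≈ 77.9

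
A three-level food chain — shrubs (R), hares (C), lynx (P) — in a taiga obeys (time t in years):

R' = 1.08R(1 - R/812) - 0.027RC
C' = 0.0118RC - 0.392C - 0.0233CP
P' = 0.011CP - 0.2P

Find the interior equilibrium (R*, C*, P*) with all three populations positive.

R* ≈ 443, C* ≈ 18.2, P* ≈ 207

From dP/dt = 0: 0.011C* = 0.2, so C* = 18.2.
From dR/dt = 0: 1.08(1 - R*/812) = 0.027·18.2, giving R* = 812·(1 - 0.455) = 443.
From dC/dt = 0: 0.0118·443 - 0.392 = 0.0233P*, so P* = 4.83/0.0233 = 207.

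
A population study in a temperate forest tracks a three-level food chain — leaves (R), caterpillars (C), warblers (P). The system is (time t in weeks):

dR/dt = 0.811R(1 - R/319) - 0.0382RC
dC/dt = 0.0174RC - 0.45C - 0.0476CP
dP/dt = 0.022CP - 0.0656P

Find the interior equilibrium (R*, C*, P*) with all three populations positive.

From dP/dt = 0: 0.022C* = 0.0656, so C* = 2.98.
From dR/dt = 0: 0.811(1 - R*/319) = 0.0382·2.98, giving R* = 319·(1 - 0.14) = 274.
From dC/dt = 0: 0.0174·274 - 0.45 = 0.0476P*, so P* = 4.32/0.0476 = 90.8.

R* ≈ 274, C* ≈ 2.98, P* ≈ 90.8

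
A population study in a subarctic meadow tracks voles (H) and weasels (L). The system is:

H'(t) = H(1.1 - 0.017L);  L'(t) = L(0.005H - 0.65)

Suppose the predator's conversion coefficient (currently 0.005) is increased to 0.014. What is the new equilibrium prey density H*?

At the interior fixed point, setting dL/dt = 0 with L > 0 fixes H* = (predator death rate)/(HL coefficient) — independent of the other coefficients.
With the change, H* = 0.65/0.014 = 46.4; it falls from 130.

H* ≈ 46.4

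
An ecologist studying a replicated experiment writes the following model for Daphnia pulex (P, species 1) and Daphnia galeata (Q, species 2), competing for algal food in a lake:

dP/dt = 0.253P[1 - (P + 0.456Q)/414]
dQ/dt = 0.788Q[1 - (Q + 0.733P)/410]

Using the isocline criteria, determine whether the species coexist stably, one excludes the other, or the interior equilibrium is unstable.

Compare the nullcline intercepts: K1/α12 = 414/0.456 = 908 > K2 = 410; K2/α21 = 410/0.733 = 559 > K1 = 414.
Since both inequalities hold, each species can invade when rare, so the interior equilibrium is stable.

stable coexistence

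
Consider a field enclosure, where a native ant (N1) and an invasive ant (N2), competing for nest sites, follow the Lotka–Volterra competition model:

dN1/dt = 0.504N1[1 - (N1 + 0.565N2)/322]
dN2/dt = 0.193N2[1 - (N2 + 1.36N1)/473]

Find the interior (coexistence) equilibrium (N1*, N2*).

Setting both brackets to zero gives the nullclines N1 + 0.565N2 = 322 and 1.36N1 + N2 = 473.
Substituting N2 = 473 - 1.36N1 into the first: N1(1 - 0.565·1.36) = 322 - 0.565·473.
So N1* = 54.8/0.232 = 236, and then N2* = 473 - 1.36·236 = 151.

N1* ≈ 236, N2* ≈ 151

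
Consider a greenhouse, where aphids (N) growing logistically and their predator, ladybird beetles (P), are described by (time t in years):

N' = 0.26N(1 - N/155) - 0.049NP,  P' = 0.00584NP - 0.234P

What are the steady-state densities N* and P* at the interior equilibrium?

N* ≈ 40.1, P* ≈ 3.93

From dP/dt = 0 with P > 0: 0.00584N* = 0.234, so N* = 40.1.
Substitute into dN/dt = 0: 0.26(1 - 40.1/155) = 0.049P*.
The bracket is 0.741, giving P* = 0.193/0.049 = 3.93.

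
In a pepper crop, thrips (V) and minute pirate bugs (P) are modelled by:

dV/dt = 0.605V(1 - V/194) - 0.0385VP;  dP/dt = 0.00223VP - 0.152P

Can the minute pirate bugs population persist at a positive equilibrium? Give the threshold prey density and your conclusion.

Threshold V = 68.2; K > 68.2, so yes, the predator persists.

The predator equation gives dP/dt > 0 only when V > 0.152/0.00223 = 68.2.
Without the predator, V → K = 194. Since 194 > 68.2, the predator can invade and persist.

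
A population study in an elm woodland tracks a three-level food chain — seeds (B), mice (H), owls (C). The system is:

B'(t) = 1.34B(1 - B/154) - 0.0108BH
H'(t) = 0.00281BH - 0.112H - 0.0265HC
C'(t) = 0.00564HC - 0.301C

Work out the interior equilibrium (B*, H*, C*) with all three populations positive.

From dC/dt = 0: 0.00564H* = 0.301, so H* = 53.4.
From dB/dt = 0: 1.34(1 - B*/154) = 0.0108·53.4, giving B* = 154·(1 - 0.43) = 87.8.
From dH/dt = 0: 0.00281·87.8 - 0.112 = 0.0265C*, so C* = 0.135/0.0265 = 5.08.

B* ≈ 87.8, H* ≈ 53.4, C* ≈ 5.08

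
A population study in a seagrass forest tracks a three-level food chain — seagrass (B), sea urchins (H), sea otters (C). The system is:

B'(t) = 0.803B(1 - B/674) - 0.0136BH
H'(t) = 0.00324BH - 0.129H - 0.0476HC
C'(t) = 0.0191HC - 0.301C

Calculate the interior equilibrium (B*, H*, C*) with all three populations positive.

B* ≈ 494, H* ≈ 15.8, C* ≈ 30.9

From dC/dt = 0: 0.0191H* = 0.301, so H* = 15.8.
From dB/dt = 0: 0.803(1 - B*/674) = 0.0136·15.8, giving B* = 674·(1 - 0.267) = 494.
From dH/dt = 0: 0.00324·494 - 0.129 = 0.0476C*, so C* = 1.47/0.0476 = 30.9.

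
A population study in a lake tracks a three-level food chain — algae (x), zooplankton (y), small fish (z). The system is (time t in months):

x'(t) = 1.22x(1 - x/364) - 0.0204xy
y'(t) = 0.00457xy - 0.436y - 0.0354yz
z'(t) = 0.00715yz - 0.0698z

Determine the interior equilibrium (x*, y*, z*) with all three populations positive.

From dz/dt = 0: 0.00715y* = 0.0698, so y* = 9.76.
From dx/dt = 0: 1.22(1 - x*/364) = 0.0204·9.76, giving x* = 364·(1 - 0.163) = 305.
From dy/dt = 0: 0.00457·305 - 0.436 = 0.0354z*, so z* = 0.956/0.0354 = 27.

x* ≈ 305, y* ≈ 9.76, z* ≈ 27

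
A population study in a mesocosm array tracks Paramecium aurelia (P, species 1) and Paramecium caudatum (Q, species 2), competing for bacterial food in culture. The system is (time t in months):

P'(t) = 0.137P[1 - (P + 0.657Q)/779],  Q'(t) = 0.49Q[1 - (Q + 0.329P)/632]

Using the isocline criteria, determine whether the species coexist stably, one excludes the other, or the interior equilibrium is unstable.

stable coexistence

Compare the nullcline intercepts: K1/α12 = 779/0.657 = 1190 > K2 = 632; K2/α21 = 632/0.329 = 1920 > K1 = 779.
Since both inequalities hold, each species can invade when rare, so the interior equilibrium is stable.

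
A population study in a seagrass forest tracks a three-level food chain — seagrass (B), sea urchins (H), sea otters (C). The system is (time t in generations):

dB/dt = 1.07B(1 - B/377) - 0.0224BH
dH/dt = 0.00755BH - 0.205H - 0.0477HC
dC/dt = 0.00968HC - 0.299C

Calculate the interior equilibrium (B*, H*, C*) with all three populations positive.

From dC/dt = 0: 0.00968H* = 0.299, so H* = 30.9.
From dB/dt = 0: 1.07(1 - B*/377) = 0.0224·30.9, giving B* = 377·(1 - 0.647) = 133.
From dH/dt = 0: 0.00755·133 - 0.205 = 0.0477C*, so C* = 0.801/0.0477 = 16.8.

B* ≈ 133, H* ≈ 30.9, C* ≈ 16.8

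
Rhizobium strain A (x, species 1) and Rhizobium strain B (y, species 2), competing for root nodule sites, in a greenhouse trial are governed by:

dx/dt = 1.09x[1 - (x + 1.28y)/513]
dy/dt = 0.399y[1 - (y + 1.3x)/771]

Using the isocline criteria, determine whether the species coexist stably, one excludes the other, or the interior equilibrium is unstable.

Compare the nullcline intercepts: K1/α12 = 513/1.28 = 401 < K2 = 771; K2/α21 = 771/1.3 = 593 > K1 = 513.
Since the inequalities point opposite ways, species 2 can invade but species 1 cannot.

species 2 excludes species 1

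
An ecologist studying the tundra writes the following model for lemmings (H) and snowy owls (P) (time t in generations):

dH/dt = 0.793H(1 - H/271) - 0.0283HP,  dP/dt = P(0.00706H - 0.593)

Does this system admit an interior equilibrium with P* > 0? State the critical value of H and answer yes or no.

Threshold H = 84; K > 84, so yes, the predator persists.

The predator equation gives dP/dt > 0 only when H > 0.593/0.00706 = 84.
Without the predator, H → K = 271. Since 271 > 84, the predator can invade and persist.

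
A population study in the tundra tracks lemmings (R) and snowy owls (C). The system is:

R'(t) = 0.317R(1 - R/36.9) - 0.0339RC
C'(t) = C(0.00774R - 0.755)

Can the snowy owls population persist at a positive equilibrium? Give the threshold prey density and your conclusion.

The predator equation gives dC/dt > 0 only when R > 0.755/0.00774 = 97.5.
Without the predator, R → K = 36.9. Since 36.9 < 97.5, the predator cannot invade.

Threshold R = 97.5; K < 97.5, so no, the predator goes extinct.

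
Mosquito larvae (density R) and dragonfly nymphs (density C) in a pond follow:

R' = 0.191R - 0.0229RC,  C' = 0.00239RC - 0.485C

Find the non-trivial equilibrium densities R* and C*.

R* ≈ 203, C* ≈ 8.34

Set dC/dt = 0 with C > 0: 0.00239R - 0.485 = 0, so R* = 0.485/0.00239 = 203.
Set dR/dt = 0 with R > 0: 0.191 - 0.0229C = 0, so C* = 0.191/0.0229 = 8.34.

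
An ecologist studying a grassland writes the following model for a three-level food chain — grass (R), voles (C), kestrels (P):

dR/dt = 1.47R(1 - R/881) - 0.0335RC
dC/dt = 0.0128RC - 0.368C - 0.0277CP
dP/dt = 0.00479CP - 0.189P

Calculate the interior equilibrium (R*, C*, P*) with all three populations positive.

From dP/dt = 0: 0.00479C* = 0.189, so C* = 39.5.
From dR/dt = 0: 1.47(1 - R*/881) = 0.0335·39.5, giving R* = 881·(1 - 0.899) = 88.8.
From dC/dt = 0: 0.0128·88.8 - 0.368 = 0.0277P*, so P* = 0.769/0.0277 = 27.8.

R* ≈ 88.8, C* ≈ 39.5, P* ≈ 27.8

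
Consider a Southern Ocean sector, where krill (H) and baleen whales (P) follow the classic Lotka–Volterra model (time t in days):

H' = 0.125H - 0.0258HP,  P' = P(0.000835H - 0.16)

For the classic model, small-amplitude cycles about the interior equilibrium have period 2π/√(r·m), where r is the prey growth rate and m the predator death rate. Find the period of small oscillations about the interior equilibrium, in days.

T ≈ 44.4 days

Here r = 0.125 and m = 0.16, so r·m = 0.02.
ω = √0.02 = 0.141 per day, hence T = 2π/ω ≈ 44.4 days.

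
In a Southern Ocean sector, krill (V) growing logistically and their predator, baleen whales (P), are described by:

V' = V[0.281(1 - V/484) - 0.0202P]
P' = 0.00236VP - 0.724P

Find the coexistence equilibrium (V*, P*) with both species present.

V* ≈ 307, P* ≈ 5.09

From dP/dt = 0 with P > 0: 0.00236V* = 0.724, so V* = 307.
Substitute into dV/dt = 0: 0.281(1 - 307/484) = 0.0202P*.
The bracket is 0.366, giving P* = 0.103/0.0202 = 5.09.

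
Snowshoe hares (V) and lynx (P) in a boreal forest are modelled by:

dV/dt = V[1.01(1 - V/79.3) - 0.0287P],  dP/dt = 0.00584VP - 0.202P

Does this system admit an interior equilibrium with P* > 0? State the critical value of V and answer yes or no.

Threshold V = 34.6; K > 34.6, so yes, the predator persists.

The predator equation gives dP/dt > 0 only when V > 0.202/0.00584 = 34.6.
Without the predator, V → K = 79.3. Since 79.3 > 34.6, the predator can invade and persist.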